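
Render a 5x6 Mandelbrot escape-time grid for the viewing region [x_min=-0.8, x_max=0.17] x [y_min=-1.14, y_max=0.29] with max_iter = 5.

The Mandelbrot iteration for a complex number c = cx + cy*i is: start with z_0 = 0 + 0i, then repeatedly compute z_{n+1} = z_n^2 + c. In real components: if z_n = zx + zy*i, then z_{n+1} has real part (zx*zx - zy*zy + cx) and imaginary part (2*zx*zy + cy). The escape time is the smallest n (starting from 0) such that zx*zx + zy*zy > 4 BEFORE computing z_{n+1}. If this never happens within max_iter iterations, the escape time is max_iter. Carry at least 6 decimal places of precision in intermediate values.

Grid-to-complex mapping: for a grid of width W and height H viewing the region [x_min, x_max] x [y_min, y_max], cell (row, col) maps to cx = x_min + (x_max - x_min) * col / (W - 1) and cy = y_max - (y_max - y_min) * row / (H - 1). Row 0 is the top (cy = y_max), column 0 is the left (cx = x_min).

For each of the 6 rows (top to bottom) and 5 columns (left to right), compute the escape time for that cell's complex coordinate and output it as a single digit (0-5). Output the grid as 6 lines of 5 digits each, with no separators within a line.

(row=0, col=0): c = -0.8000 + 0.2900i → escape time 5
(row=0, col=1): c = -0.5575 + 0.2900i → escape time 5
(row=0, col=2): c = -0.3150 + 0.2900i → escape time 5
(row=0, col=3): c = -0.0725 + 0.2900i → escape time 5
(row=0, col=4): c = 0.1700 + 0.2900i → escape time 5
(row=1, col=0): c = -0.8000 + 0.0040i → escape time 5
(row=1, col=1): c = -0.5575 + 0.0040i → escape time 5
(row=1, col=2): c = -0.3150 + 0.0040i → escape time 5
(row=1, col=3): c = -0.0725 + 0.0040i → escape time 5
(row=1, col=4): c = 0.1700 + 0.0040i → escape time 5
(row=2, col=0): c = -0.8000 + -0.2820i → escape time 5
(row=2, col=1): c = -0.5575 + -0.2820i → escape time 5
(row=2, col=2): c = -0.3150 + -0.2820i → escape time 5
(row=2, col=3): c = -0.0725 + -0.2820i → escape time 5
(row=2, col=4): c = 0.1700 + -0.2820i → escape time 5
(row=3, col=0): c = -0.8000 + -0.5680i → escape time 5
(row=3, col=1): c = -0.5575 + -0.5680i → escape time 5
(row=3, col=2): c = -0.3150 + -0.5680i → escape time 5
(row=3, col=3): c = -0.0725 + -0.5680i → escape time 5
(row=3, col=4): c = 0.1700 + -0.5680i → escape time 5
(row=4, col=0): c = -0.8000 + -0.8540i → escape time 4
(row=4, col=1): c = -0.5575 + -0.8540i → escape time 4
(row=4, col=2): c = -0.3150 + -0.8540i → escape time 5
(row=4, col=3): c = -0.0725 + -0.8540i → escape time 5
(row=4, col=4): c = 0.1700 + -0.8540i → escape time 5
(row=5, col=0): c = -0.8000 + -1.1400i → escape time 3
(row=5, col=1): c = -0.5575 + -1.1400i → escape time 3
(row=5, col=2): c = -0.3150 + -1.1400i → escape time 4
(row=5, col=3): c = -0.0725 + -1.1400i → escape time 4
(row=5, col=4): c = 0.1700 + -1.1400i → escape time 3

Answer: 55555
55555
55555
55555
44555
33443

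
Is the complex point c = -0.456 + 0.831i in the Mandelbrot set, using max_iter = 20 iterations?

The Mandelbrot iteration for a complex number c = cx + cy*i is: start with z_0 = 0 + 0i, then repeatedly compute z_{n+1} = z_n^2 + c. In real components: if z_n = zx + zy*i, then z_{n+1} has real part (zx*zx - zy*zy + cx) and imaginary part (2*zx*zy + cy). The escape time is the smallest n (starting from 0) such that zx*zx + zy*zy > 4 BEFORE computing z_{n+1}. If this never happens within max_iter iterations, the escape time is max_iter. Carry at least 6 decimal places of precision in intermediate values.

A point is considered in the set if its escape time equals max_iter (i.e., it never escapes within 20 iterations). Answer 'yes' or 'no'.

z_0 = 0 + 0i, c = -0.4560 + 0.8310i
Iter 1: z = -0.4560 + 0.8310i, |z|^2 = 0.8985
Iter 2: z = -0.9386 + 0.0731i, |z|^2 = 0.8864
Iter 3: z = 0.4197 + 0.6937i, |z|^2 = 0.6574
Iter 4: z = -0.7611 + 1.4133i, |z|^2 = 2.5766
Iter 5: z = -1.8740 + -1.3203i, |z|^2 = 5.2552
Escaped at iteration 5

Answer: no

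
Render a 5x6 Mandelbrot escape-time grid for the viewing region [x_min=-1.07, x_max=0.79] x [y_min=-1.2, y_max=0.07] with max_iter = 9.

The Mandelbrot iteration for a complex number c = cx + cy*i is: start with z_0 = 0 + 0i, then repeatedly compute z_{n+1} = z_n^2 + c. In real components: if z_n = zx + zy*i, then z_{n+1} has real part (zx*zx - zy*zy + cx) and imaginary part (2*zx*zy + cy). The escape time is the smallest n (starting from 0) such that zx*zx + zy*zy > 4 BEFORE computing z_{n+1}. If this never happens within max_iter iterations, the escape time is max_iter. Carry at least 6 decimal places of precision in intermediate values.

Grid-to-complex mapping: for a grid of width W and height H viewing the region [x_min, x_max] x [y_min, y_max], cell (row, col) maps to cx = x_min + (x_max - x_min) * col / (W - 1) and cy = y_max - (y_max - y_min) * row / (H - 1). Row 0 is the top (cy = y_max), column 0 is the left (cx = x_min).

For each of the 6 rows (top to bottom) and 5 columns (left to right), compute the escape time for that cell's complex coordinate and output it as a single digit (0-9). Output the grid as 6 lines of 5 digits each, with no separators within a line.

(row=0, col=0): c = -1.0700 + 0.0700i → escape time 9
(row=0, col=1): c = -0.6050 + 0.0700i → escape time 9
(row=0, col=2): c = -0.1400 + 0.0700i → escape time 9
(row=0, col=3): c = 0.3250 + 0.0700i → escape time 9
(row=0, col=4): c = 0.7900 + 0.0700i → escape time 3
(row=1, col=0): c = -1.0700 + -0.1840i → escape time 9
(row=1, col=1): c = -0.6050 + -0.1840i → escape time 9
(row=1, col=2): c = -0.1400 + -0.1840i → escape time 9
(row=1, col=3): c = 0.3250 + -0.1840i → escape time 9
(row=1, col=4): c = 0.7900 + -0.1840i → escape time 3
(row=2, col=0): c = -1.0700 + -0.4380i → escape time 6
(row=2, col=1): c = -0.6050 + -0.4380i → escape time 9
(row=2, col=2): c = -0.1400 + -0.4380i → escape time 9
(row=2, col=3): c = 0.3250 + -0.4380i → escape time 9
(row=2, col=4): c = 0.7900 + -0.4380i → escape time 3
(row=3, col=0): c = -1.0700 + -0.6920i → escape time 3
(row=3, col=1): c = -0.6050 + -0.6920i → escape time 9
(row=3, col=2): c = -0.1400 + -0.6920i → escape time 9
(row=3, col=3): c = 0.3250 + -0.6920i → escape time 7
(row=3, col=4): c = 0.7900 + -0.6920i → escape time 2
(row=4, col=0): c = -1.0700 + -0.9460i → escape time 3
(row=4, col=1): c = -0.6050 + -0.9460i → escape time 4
(row=4, col=2): c = -0.1400 + -0.9460i → escape time 9
(row=4, col=3): c = 0.3250 + -0.9460i → escape time 4
(row=4, col=4): c = 0.7900 + -0.9460i → escape time 2
(row=5, col=0): c = -1.0700 + -1.2000i → escape time 3
(row=5, col=1): c = -0.6050 + -1.2000i → escape time 3
(row=5, col=2): c = -0.1400 + -1.2000i → escape time 3
(row=5, col=3): c = 0.3250 + -1.2000i → escape time 2
(row=5, col=4): c = 0.7900 + -1.2000i → escape time 2

Answer: 99993
99993
69993
39972
34942
33322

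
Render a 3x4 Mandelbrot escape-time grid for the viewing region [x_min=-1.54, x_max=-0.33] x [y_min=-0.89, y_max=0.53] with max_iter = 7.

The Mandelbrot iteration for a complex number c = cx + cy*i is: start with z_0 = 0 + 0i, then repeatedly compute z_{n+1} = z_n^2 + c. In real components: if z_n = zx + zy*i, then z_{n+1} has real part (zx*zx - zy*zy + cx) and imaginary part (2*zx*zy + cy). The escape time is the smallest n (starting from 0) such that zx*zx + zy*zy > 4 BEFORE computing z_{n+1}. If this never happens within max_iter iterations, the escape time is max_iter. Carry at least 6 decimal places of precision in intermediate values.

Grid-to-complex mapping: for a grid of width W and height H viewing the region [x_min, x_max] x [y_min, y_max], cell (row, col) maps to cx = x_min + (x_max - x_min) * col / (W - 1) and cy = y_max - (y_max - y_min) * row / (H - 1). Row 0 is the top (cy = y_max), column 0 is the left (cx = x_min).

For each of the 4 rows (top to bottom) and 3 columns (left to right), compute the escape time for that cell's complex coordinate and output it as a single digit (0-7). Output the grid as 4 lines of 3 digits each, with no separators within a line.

(row=0, col=0): c = -1.5400 + 0.5300i → escape time 3
(row=0, col=1): c = -0.9350 + 0.5300i → escape time 5
(row=0, col=2): c = -0.3300 + 0.5300i → escape time 7
(row=1, col=0): c = -1.5400 + 0.0567i → escape time 7
(row=1, col=1): c = -0.9350 + 0.0567i → escape time 7
(row=1, col=2): c = -0.3300 + 0.0567i → escape time 7
(row=2, col=0): c = -1.5400 + -0.4167i → escape time 4
(row=2, col=1): c = -0.9350 + -0.4167i → escape time 6
(row=2, col=2): c = -0.3300 + -0.4167i → escape time 7
(row=3, col=0): c = -1.5400 + -0.8900i → escape time 3
(row=3, col=1): c = -0.9350 + -0.8900i → escape time 3
(row=3, col=2): c = -0.3300 + -0.8900i → escape time 6

Answer: 357
777
467
336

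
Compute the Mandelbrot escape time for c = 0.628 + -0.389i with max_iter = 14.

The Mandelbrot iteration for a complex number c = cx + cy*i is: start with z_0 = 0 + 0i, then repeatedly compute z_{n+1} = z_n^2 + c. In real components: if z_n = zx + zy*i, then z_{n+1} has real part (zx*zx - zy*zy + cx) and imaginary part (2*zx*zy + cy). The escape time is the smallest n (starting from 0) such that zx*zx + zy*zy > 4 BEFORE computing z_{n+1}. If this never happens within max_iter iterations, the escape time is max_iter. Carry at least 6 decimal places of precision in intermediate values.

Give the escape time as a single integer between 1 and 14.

z_0 = 0 + 0i, c = 0.6280 + -0.3890i
Iter 1: z = 0.6280 + -0.3890i, |z|^2 = 0.5457
Iter 2: z = 0.8711 + -0.8776i, |z|^2 = 1.5289
Iter 3: z = 0.6166 + -1.9179i, |z|^2 = 4.0584
Escaped at iteration 3

Answer: 3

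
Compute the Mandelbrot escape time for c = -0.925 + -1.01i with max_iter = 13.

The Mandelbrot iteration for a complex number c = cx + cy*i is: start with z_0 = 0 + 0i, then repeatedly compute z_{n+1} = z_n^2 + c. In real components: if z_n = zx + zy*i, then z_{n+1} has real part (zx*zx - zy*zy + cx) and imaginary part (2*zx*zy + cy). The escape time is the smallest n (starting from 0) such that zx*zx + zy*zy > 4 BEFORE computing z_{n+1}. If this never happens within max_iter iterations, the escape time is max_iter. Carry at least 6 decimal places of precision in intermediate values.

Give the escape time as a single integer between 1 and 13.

z_0 = 0 + 0i, c = -0.9250 + -1.0100i
Iter 1: z = -0.9250 + -1.0100i, |z|^2 = 1.8757
Iter 2: z = -1.0895 + 0.8585i, |z|^2 = 1.9240
Iter 3: z = -0.4751 + -2.8806i, |z|^2 = 8.5237
Escaped at iteration 3

Answer: 3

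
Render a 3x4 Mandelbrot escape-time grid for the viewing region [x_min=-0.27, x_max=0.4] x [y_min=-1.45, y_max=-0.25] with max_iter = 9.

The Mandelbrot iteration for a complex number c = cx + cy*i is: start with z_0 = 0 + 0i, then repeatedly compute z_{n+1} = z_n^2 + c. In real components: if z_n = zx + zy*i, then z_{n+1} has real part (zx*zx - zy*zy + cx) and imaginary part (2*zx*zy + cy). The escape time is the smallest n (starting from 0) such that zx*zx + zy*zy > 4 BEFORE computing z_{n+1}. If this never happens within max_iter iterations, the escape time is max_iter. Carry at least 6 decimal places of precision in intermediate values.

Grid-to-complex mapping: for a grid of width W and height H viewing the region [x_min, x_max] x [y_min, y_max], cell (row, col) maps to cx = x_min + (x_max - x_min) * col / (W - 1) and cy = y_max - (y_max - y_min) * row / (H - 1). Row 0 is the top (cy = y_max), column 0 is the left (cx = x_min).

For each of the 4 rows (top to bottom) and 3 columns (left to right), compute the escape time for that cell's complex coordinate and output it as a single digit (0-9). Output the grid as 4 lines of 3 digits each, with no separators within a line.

Answer: 999
997
543
222

Derivation:
(row=0, col=0): c = -0.2700 + -0.2500i → escape time 9
(row=0, col=1): c = 0.0650 + -0.2500i → escape time 9
(row=0, col=2): c = 0.4000 + -0.2500i → escape time 9
(row=1, col=0): c = -0.2700 + -0.6500i → escape time 9
(row=1, col=1): c = 0.0650 + -0.6500i → escape time 9
(row=1, col=2): c = 0.4000 + -0.6500i → escape time 7
(row=2, col=0): c = -0.2700 + -1.0500i → escape time 5
(row=2, col=1): c = 0.0650 + -1.0500i → escape time 4
(row=2, col=2): c = 0.4000 + -1.0500i → escape time 3
(row=3, col=0): c = -0.2700 + -1.4500i → escape time 2
(row=3, col=1): c = 0.0650 + -1.4500i → escape time 2
(row=3, col=2): c = 0.4000 + -1.4500i → escape time 2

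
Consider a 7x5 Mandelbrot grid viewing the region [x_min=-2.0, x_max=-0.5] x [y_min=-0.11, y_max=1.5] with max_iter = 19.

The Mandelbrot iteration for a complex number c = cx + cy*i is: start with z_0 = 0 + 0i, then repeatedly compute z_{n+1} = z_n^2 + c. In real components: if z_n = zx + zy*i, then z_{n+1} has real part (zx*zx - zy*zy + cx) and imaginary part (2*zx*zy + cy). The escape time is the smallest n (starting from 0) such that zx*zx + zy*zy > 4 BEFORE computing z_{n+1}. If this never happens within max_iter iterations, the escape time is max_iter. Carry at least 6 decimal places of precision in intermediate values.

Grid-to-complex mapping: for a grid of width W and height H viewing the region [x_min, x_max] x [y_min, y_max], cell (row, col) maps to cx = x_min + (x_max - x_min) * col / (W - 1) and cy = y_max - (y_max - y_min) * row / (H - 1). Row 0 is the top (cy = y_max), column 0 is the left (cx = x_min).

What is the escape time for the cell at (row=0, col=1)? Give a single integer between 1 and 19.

z_0 = 0 + 0i, c = -1.7500 + 1.5000i
Iter 1: z = -1.7500 + 1.5000i, |z|^2 = 5.3125
Escaped at iteration 1

Answer: 1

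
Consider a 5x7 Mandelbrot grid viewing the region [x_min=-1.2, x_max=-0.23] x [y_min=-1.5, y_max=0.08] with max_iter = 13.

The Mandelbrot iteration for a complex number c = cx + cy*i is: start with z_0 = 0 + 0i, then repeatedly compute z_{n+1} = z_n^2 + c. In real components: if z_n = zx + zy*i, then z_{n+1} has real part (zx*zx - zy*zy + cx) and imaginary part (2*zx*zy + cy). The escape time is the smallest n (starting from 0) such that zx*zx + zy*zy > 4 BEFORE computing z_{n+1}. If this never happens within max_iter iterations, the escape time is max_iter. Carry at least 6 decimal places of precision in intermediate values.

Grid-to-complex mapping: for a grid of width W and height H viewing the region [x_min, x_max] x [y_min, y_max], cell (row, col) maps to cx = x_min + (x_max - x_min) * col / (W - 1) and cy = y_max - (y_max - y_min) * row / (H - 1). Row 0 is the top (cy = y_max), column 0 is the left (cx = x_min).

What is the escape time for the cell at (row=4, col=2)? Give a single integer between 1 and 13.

z_0 = 0 + 0i, c = -0.7150 + -0.9733i
Iter 1: z = -0.7150 + -0.9733i, |z|^2 = 1.4586
Iter 2: z = -1.1512 + 0.4185i, |z|^2 = 1.5003
Iter 3: z = 0.4350 + -1.9369i, |z|^2 = 3.9409
Iter 4: z = -4.2775 + -2.6584i, |z|^2 = 25.3638
Escaped at iteration 4

Answer: 4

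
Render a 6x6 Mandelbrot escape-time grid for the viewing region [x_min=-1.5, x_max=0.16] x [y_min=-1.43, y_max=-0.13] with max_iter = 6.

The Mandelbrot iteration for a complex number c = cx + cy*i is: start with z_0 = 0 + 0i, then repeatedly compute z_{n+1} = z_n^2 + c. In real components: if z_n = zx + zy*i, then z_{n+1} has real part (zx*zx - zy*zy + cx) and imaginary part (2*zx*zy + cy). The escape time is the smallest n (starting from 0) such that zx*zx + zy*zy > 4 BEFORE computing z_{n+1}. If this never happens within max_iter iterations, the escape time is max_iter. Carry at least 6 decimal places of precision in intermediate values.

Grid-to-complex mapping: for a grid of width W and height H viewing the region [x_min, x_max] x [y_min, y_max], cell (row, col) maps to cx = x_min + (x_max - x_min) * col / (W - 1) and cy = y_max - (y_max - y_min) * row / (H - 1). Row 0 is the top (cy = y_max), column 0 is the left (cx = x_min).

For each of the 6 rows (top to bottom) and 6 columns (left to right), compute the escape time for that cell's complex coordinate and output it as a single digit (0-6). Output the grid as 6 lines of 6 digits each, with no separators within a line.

(row=0, col=0): c = -1.5000 + -0.1300i → escape time 6
(row=0, col=1): c = -1.1680 + -0.1300i → escape time 6
(row=0, col=2): c = -0.8360 + -0.1300i → escape time 6
(row=0, col=3): c = -0.5040 + -0.1300i → escape time 6
(row=0, col=4): c = -0.1720 + -0.1300i → escape time 6
(row=0, col=5): c = 0.1600 + -0.1300i → escape time 6
(row=1, col=0): c = -1.5000 + -0.3900i → escape time 4
(row=1, col=1): c = -1.1680 + -0.3900i → escape time 6
(row=1, col=2): c = -0.8360 + -0.3900i → escape time 6
(row=1, col=3): c = -0.5040 + -0.3900i → escape time 6
(row=1, col=4): c = -0.1720 + -0.3900i → escape time 6
(row=1, col=5): c = 0.1600 + -0.3900i → escape time 6
(row=2, col=0): c = -1.5000 + -0.6500i → escape time 3
(row=2, col=1): c = -1.1680 + -0.6500i → escape time 3
(row=2, col=2): c = -0.8360 + -0.6500i → escape time 5
(row=2, col=3): c = -0.5040 + -0.6500i → escape time 6
(row=2, col=4): c = -0.1720 + -0.6500i → escape time 6
(row=2, col=5): c = 0.1600 + -0.6500i → escape time 6
(row=3, col=0): c = -1.5000 + -0.9100i → escape time 3
(row=3, col=1): c = -1.1680 + -0.9100i → escape time 3
(row=3, col=2): c = -0.8360 + -0.9100i → escape time 3
(row=3, col=3): c = -0.5040 + -0.9100i → escape time 4
(row=3, col=4): c = -0.1720 + -0.9100i → escape time 6
(row=3, col=5): c = 0.1600 + -0.9100i → escape time 4
(row=4, col=0): c = -1.5000 + -1.1700i → escape time 2
(row=4, col=1): c = -1.1680 + -1.1700i → escape time 3
(row=4, col=2): c = -0.8360 + -1.1700i → escape time 3
(row=4, col=3): c = -0.5040 + -1.1700i → escape time 3
(row=4, col=4): c = -0.1720 + -1.1700i → escape time 4
(row=4, col=5): c = 0.1600 + -1.1700i → escape time 3
(row=5, col=0): c = -1.5000 + -1.4300i → escape time 1
(row=5, col=1): c = -1.1680 + -1.4300i → escape time 2
(row=5, col=2): c = -0.8360 + -1.4300i → escape time 2
(row=5, col=3): c = -0.5040 + -1.4300i → escape time 2
(row=5, col=4): c = -0.1720 + -1.4300i → escape time 2
(row=5, col=5): c = 0.1600 + -1.4300i → escape time 2

Answer: 666666
466666
335666
333464
233343
122222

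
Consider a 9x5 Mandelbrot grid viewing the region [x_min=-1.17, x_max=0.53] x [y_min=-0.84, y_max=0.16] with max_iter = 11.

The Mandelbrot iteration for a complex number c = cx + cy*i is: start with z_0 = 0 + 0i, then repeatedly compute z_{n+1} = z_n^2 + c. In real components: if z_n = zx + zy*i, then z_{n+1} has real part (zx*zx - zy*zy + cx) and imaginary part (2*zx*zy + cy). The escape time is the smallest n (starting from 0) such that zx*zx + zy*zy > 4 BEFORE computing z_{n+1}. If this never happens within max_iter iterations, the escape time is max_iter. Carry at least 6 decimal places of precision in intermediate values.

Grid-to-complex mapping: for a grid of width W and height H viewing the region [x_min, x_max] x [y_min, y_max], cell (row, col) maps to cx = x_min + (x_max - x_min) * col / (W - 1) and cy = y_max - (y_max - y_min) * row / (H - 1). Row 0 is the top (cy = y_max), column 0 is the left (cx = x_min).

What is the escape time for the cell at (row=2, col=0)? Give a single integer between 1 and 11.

Answer: 10

Derivation:
z_0 = 0 + 0i, c = -1.1700 + -0.3400i
Iter 1: z = -1.1700 + -0.3400i, |z|^2 = 1.4845
Iter 2: z = 0.0833 + 0.4556i, |z|^2 = 0.2145
Iter 3: z = -1.3706 + -0.2641i, |z|^2 = 1.9484
Iter 4: z = 0.6389 + 0.3840i, |z|^2 = 0.5556
Iter 5: z = -0.9092 + 0.1506i, |z|^2 = 0.8494
Iter 6: z = -0.3659 + -0.6139i, |z|^2 = 0.5108
Iter 7: z = -1.4129 + 0.1093i, |z|^2 = 2.0084
Iter 8: z = 0.8145 + -0.6489i, |z|^2 = 1.0844
Iter 9: z = -0.9277 + -1.3970i, |z|^2 = 2.8122
Iter 10: z = -2.2609 + 2.2520i, |z|^2 = 10.1831
Escaped at iteration 10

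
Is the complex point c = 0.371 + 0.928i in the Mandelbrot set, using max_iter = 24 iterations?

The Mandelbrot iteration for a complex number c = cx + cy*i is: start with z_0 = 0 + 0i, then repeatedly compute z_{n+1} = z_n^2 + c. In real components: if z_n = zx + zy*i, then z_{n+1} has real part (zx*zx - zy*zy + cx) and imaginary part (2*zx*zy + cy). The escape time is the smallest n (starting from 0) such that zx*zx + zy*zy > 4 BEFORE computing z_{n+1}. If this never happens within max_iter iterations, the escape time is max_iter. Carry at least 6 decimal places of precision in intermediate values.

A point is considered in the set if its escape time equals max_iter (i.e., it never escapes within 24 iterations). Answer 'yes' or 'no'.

Answer: no

Derivation:
z_0 = 0 + 0i, c = 0.3710 + 0.9280i
Iter 1: z = 0.3710 + 0.9280i, |z|^2 = 0.9988
Iter 2: z = -0.3525 + 1.6166i, |z|^2 = 2.7376
Iter 3: z = -2.1180 + -0.2118i, |z|^2 = 4.5309
Escaped at iteration 3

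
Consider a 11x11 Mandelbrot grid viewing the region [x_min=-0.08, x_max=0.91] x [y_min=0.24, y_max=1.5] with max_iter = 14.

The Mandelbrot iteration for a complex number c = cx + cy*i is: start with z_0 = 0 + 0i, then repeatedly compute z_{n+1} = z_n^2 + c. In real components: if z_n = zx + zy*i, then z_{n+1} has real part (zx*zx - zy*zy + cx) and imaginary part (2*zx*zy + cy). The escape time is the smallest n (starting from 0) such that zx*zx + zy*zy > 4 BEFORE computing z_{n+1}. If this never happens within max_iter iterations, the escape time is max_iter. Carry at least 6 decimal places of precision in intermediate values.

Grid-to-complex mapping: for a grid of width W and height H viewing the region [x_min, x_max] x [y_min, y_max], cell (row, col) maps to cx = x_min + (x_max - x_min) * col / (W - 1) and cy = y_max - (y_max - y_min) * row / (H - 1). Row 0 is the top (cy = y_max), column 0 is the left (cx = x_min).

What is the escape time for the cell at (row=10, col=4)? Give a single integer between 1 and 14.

Answer: 14

Derivation:
z_0 = 0 + 0i, c = 0.3160 + 0.2400i
Iter 1: z = 0.3160 + 0.2400i, |z|^2 = 0.1575
Iter 2: z = 0.3583 + 0.3917i, |z|^2 = 0.2818
Iter 3: z = 0.2909 + 0.5206i, |z|^2 = 0.3557
Iter 4: z = 0.1296 + 0.5429i, |z|^2 = 0.3116
Iter 5: z = 0.0380 + 0.3807i, |z|^2 = 0.1464
Iter 6: z = 0.1725 + 0.2689i, |z|^2 = 0.1021
Iter 7: z = 0.2734 + 0.3328i, |z|^2 = 0.1855
Iter 8: z = 0.2800 + 0.4220i, |z|^2 = 0.2565
Iter 9: z = 0.2163 + 0.4763i, |z|^2 = 0.2737
Iter 10: z = 0.1359 + 0.4461i, |z|^2 = 0.2175
Iter 11: z = 0.1355 + 0.3613i, |z|^2 = 0.1489
Iter 12: z = 0.2038 + 0.3379i, |z|^2 = 0.1557
Iter 13: z = 0.2434 + 0.3778i, |z|^2 = 0.2019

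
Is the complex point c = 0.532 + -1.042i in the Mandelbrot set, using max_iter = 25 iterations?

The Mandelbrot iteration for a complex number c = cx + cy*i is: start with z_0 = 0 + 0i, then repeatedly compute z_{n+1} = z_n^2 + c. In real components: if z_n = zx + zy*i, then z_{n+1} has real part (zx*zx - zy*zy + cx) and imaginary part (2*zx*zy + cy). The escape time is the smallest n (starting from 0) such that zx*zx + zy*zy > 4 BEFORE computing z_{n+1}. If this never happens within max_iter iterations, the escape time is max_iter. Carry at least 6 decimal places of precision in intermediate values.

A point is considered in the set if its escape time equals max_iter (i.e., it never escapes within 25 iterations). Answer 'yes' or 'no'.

z_0 = 0 + 0i, c = 0.5320 + -1.0420i
Iter 1: z = 0.5320 + -1.0420i, |z|^2 = 1.3688
Iter 2: z = -0.2707 + -2.1507i, |z|^2 = 4.6988
Escaped at iteration 2

Answer: no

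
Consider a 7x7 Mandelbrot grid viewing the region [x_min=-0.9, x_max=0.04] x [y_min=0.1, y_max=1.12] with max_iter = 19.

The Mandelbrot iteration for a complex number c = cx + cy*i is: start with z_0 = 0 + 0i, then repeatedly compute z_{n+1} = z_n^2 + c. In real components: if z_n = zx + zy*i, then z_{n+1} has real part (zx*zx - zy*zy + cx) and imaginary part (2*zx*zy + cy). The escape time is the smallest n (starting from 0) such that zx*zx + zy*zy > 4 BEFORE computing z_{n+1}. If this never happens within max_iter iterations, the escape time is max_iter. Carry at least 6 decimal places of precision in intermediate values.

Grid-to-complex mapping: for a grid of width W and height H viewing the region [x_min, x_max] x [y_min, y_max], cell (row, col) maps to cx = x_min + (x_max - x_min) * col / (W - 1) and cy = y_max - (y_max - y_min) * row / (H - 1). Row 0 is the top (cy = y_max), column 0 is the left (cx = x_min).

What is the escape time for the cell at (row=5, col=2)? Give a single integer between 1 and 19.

z_0 = 0 + 0i, c = -0.5867 + 0.2700i
Iter 1: z = -0.5867 + 0.2700i, |z|^2 = 0.4171
Iter 2: z = -0.3154 + -0.0468i, |z|^2 = 0.1017
Iter 3: z = -0.4894 + 0.2995i, |z|^2 = 0.3292
Iter 4: z = -0.4369 + -0.0232i, |z|^2 = 0.1914
Iter 5: z = -0.3963 + 0.2902i, |z|^2 = 0.2413
Iter 6: z = -0.5138 + 0.0399i, |z|^2 = 0.2656
Iter 7: z = -0.3243 + 0.2290i, |z|^2 = 0.1576
Iter 8: z = -0.5340 + 0.1215i, |z|^2 = 0.2999
Iter 9: z = -0.3163 + 0.1402i, |z|^2 = 0.1197
Iter 10: z = -0.5063 + 0.1813i, |z|^2 = 0.2892
Iter 11: z = -0.3632 + 0.0864i, |z|^2 = 0.1394
Iter 12: z = -0.4622 + 0.2072i, |z|^2 = 0.2566
Iter 13: z = -0.4160 + 0.0785i, |z|^2 = 0.1792
Iter 14: z = -0.4198 + 0.2047i, |z|^2 = 0.2181
Iter 15: z = -0.4524 + 0.0981i, |z|^2 = 0.2142
Iter 16: z = -0.3917 + 0.1812i, |z|^2 = 0.1863
Iter 17: z = -0.4661 + 0.1280i, |z|^2 = 0.2336
Iter 18: z = -0.3858 + 0.1507i, |z|^2 = 0.1715

Answer: 19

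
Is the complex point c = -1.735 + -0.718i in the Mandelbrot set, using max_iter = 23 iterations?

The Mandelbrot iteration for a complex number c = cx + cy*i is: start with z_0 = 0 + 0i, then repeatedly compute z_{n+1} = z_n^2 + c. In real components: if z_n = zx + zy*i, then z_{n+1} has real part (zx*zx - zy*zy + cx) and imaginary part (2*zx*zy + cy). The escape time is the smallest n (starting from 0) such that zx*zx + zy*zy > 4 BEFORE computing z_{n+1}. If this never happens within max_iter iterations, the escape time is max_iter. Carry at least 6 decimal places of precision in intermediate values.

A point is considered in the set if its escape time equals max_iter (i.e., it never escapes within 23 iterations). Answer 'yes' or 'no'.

z_0 = 0 + 0i, c = -1.7350 + -0.7180i
Iter 1: z = -1.7350 + -0.7180i, |z|^2 = 3.5257
Iter 2: z = 0.7597 + 1.7735i, |z|^2 = 3.7223
Iter 3: z = -4.3030 + 1.9766i, |z|^2 = 22.4229
Escaped at iteration 3

Answer: no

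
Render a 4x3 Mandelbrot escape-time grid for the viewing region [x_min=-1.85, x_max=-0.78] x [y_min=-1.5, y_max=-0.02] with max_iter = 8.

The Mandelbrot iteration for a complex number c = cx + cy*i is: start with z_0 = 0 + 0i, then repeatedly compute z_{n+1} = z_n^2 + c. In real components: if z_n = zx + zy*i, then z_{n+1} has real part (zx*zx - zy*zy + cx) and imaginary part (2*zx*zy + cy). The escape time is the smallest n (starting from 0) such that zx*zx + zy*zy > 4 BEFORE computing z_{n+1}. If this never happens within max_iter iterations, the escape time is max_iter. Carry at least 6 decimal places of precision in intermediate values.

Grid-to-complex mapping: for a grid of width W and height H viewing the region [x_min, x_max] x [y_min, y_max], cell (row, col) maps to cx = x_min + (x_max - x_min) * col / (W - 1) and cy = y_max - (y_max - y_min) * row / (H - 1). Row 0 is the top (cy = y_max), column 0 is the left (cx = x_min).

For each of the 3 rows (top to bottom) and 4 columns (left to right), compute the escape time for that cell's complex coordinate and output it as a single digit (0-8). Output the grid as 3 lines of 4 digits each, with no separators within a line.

(row=0, col=0): c = -1.8500 + -0.0200i → escape time 6
(row=0, col=1): c = -1.4933 + -0.0200i → escape time 8
(row=0, col=2): c = -1.1367 + -0.0200i → escape time 8
(row=0, col=3): c = -0.7800 + -0.0200i → escape time 8
(row=1, col=0): c = -1.8500 + -0.7600i → escape time 1
(row=1, col=1): c = -1.4933 + -0.7600i → escape time 3
(row=1, col=2): c = -1.1367 + -0.7600i → escape time 3
(row=1, col=3): c = -0.7800 + -0.7600i → escape time 4
(row=2, col=0): c = -1.8500 + -1.5000i → escape time 1
(row=2, col=1): c = -1.4933 + -1.5000i → escape time 1
(row=2, col=2): c = -1.1367 + -1.5000i → escape time 2
(row=2, col=3): c = -0.7800 + -1.5000i → escape time 2

Answer: 6888
1334
1122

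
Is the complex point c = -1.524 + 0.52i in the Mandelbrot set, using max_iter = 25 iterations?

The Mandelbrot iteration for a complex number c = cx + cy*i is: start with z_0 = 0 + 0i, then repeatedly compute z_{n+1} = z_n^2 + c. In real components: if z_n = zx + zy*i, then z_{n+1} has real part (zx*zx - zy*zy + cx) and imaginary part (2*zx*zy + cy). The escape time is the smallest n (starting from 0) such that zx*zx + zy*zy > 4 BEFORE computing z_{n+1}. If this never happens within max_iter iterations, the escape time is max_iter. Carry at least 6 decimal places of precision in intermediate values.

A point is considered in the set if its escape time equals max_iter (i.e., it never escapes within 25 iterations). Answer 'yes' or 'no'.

Answer: no

Derivation:
z_0 = 0 + 0i, c = -1.5240 + 0.5200i
Iter 1: z = -1.5240 + 0.5200i, |z|^2 = 2.5930
Iter 2: z = 0.5282 + -1.0650i, |z|^2 = 1.4131
Iter 3: z = -2.3792 + -0.6050i, |z|^2 = 6.0264
Escaped at iteration 3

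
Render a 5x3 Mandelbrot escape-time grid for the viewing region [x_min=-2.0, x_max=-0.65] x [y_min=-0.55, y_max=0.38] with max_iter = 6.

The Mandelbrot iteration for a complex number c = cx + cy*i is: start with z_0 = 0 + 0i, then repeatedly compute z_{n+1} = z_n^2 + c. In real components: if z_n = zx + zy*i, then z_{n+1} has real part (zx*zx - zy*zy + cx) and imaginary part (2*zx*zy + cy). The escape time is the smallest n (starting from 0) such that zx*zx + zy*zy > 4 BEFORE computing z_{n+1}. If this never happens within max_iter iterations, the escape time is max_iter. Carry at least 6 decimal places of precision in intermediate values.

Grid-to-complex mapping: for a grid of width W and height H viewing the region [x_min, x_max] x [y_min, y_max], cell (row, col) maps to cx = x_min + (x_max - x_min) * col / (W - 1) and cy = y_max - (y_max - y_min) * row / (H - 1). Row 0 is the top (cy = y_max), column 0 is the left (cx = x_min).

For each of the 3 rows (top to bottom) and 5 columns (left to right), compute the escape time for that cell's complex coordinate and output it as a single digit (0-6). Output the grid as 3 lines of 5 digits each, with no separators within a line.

Answer: 13666
16666
13356

Derivation:
(row=0, col=0): c = -2.0000 + 0.3800i → escape time 1
(row=0, col=1): c = -1.6625 + 0.3800i → escape time 3
(row=0, col=2): c = -1.3250 + 0.3800i → escape time 6
(row=0, col=3): c = -0.9875 + 0.3800i → escape time 6
(row=0, col=4): c = -0.6500 + 0.3800i → escape time 6
(row=1, col=0): c = -2.0000 + -0.0850i → escape time 1
(row=1, col=1): c = -1.6625 + -0.0850i → escape time 6
(row=1, col=2): c = -1.3250 + -0.0850i → escape time 6
(row=1, col=3): c = -0.9875 + -0.0850i → escape time 6
(row=1, col=4): c = -0.6500 + -0.0850i → escape time 6
(row=2, col=0): c = -2.0000 + -0.5500i → escape time 1
(row=2, col=1): c = -1.6625 + -0.5500i → escape time 3
(row=2, col=2): c = -1.3250 + -0.5500i → escape time 3
(row=2, col=3): c = -0.9875 + -0.5500i → escape time 5
(row=2, col=4): c = -0.6500 + -0.5500i → escape time 6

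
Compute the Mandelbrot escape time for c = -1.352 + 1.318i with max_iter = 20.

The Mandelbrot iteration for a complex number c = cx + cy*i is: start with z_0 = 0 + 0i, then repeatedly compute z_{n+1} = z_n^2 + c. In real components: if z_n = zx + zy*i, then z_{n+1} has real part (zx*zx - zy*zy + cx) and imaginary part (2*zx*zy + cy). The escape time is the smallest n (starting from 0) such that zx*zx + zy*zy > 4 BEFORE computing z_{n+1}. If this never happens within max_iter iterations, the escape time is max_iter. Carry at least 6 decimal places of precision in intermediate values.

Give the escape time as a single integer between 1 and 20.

Answer: 2

Derivation:
z_0 = 0 + 0i, c = -1.3520 + 1.3180i
Iter 1: z = -1.3520 + 1.3180i, |z|^2 = 3.5650
Iter 2: z = -1.2612 + -2.2459i, |z|^2 = 6.6346
Escaped at iteration 2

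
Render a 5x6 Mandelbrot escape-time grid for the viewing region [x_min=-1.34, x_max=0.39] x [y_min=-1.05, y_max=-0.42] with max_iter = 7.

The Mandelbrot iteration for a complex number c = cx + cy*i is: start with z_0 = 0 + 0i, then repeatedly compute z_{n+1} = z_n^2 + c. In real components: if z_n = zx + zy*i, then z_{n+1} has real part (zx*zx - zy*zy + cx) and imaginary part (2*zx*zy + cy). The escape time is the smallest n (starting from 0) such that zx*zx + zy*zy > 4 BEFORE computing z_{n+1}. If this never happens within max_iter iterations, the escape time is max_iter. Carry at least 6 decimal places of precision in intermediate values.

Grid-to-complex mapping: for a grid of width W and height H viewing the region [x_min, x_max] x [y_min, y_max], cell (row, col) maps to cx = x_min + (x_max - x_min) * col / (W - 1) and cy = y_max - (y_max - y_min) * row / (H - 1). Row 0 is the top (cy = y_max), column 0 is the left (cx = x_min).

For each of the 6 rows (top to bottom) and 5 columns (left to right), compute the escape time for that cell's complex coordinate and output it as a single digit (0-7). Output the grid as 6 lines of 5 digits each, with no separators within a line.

(row=0, col=0): c = -1.3400 + -0.4200i → escape time 5
(row=0, col=1): c = -0.9075 + -0.4200i → escape time 6
(row=0, col=2): c = -0.4750 + -0.4200i → escape time 7
(row=0, col=3): c = -0.0425 + -0.4200i → escape time 7
(row=0, col=4): c = 0.3900 + -0.4200i → escape time 7
(row=1, col=0): c = -1.3400 + -0.5460i → escape time 3
(row=1, col=1): c = -0.9075 + -0.5460i → escape time 5
(row=1, col=2): c = -0.4750 + -0.5460i → escape time 7
(row=1, col=3): c = -0.0425 + -0.5460i → escape time 7
(row=1, col=4): c = 0.3900 + -0.5460i → escape time 7
(row=2, col=0): c = -1.3400 + -0.6720i → escape time 3
(row=2, col=1): c = -0.9075 + -0.6720i → escape time 4
(row=2, col=2): c = -0.4750 + -0.6720i → escape time 7
(row=2, col=3): c = -0.0425 + -0.6720i → escape time 7
(row=2, col=4): c = 0.3900 + -0.6720i → escape time 7
(row=3, col=0): c = -1.3400 + -0.7980i → escape time 3
(row=3, col=1): c = -0.9075 + -0.7980i → escape time 4
(row=3, col=2): c = -0.4750 + -0.7980i → escape time 6
(row=3, col=3): c = -0.0425 + -0.7980i → escape time 7
(row=3, col=4): c = 0.3900 + -0.7980i → escape time 4
(row=4, col=0): c = -1.3400 + -0.9240i → escape time 3
(row=4, col=1): c = -0.9075 + -0.9240i → escape time 3
(row=4, col=2): c = -0.4750 + -0.9240i → escape time 4
(row=4, col=3): c = -0.0425 + -0.9240i → escape time 7
(row=4, col=4): c = 0.3900 + -0.9240i → escape time 3
(row=5, col=0): c = -1.3400 + -1.0500i → escape time 3
(row=5, col=1): c = -0.9075 + -1.0500i → escape time 3
(row=5, col=2): c = -0.4750 + -1.0500i → escape time 4
(row=5, col=3): c = -0.0425 + -1.0500i → escape time 6
(row=5, col=4): c = 0.3900 + -1.0500i → escape time 3

Answer: 56777
35777
34777
34674
33473
33463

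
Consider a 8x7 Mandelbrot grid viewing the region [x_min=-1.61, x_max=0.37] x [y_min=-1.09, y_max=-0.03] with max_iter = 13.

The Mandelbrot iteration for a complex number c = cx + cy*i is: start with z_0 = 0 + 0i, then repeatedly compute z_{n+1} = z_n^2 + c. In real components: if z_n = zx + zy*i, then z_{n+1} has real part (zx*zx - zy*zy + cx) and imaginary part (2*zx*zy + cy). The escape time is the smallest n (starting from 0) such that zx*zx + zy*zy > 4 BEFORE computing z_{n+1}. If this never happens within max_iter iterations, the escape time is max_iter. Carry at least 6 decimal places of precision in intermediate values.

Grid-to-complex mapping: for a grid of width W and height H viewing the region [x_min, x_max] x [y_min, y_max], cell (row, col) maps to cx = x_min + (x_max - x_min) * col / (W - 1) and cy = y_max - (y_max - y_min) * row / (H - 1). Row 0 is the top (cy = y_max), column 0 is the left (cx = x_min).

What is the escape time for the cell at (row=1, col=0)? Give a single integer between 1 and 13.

Answer: 5

Derivation:
z_0 = 0 + 0i, c = -1.6100 + -0.2067i
Iter 1: z = -1.6100 + -0.2067i, |z|^2 = 2.6348
Iter 2: z = 0.9394 + 0.4588i, |z|^2 = 1.0929
Iter 3: z = -0.9380 + 0.6553i, |z|^2 = 1.3094
Iter 4: z = -1.1595 + -1.4361i, |z|^2 = 3.4068
Iter 5: z = -2.3279 + 3.1237i, |z|^2 = 15.1766
Escaped at iteration 5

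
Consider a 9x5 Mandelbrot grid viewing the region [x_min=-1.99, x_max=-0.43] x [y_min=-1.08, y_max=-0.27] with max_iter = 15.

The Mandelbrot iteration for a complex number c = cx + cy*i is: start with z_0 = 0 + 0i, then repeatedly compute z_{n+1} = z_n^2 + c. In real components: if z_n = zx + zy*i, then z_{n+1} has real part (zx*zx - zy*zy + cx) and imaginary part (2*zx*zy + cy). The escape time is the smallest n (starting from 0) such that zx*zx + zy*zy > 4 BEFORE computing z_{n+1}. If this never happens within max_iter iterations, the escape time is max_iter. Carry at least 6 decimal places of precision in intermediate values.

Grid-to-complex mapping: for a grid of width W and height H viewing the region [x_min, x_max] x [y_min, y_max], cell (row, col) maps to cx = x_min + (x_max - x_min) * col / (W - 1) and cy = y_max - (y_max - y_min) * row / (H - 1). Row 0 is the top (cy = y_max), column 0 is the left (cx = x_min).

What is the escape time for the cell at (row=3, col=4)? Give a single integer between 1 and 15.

z_0 = 0 + 0i, c = -1.2100 + -0.8775i
Iter 1: z = -1.2100 + -0.8775i, |z|^2 = 2.2341
Iter 2: z = -0.5159 + 1.2461i, |z|^2 = 1.8188
Iter 3: z = -2.4965 + -2.1632i, |z|^2 = 10.9118
Escaped at iteration 3

Answer: 3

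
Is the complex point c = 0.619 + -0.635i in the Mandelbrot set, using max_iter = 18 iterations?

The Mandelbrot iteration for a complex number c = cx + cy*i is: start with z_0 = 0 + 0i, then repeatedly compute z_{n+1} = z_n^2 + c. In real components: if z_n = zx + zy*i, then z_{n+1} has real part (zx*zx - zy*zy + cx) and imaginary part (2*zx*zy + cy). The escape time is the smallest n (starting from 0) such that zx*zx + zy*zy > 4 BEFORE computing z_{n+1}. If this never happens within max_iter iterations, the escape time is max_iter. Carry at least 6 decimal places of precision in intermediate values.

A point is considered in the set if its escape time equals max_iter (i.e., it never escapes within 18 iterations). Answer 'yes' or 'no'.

z_0 = 0 + 0i, c = 0.6190 + -0.6350i
Iter 1: z = 0.6190 + -0.6350i, |z|^2 = 0.7864
Iter 2: z = 0.5989 + -1.4211i, |z|^2 = 2.3783
Iter 3: z = -1.0419 + -2.3373i, |z|^2 = 6.5486
Escaped at iteration 3

Answer: no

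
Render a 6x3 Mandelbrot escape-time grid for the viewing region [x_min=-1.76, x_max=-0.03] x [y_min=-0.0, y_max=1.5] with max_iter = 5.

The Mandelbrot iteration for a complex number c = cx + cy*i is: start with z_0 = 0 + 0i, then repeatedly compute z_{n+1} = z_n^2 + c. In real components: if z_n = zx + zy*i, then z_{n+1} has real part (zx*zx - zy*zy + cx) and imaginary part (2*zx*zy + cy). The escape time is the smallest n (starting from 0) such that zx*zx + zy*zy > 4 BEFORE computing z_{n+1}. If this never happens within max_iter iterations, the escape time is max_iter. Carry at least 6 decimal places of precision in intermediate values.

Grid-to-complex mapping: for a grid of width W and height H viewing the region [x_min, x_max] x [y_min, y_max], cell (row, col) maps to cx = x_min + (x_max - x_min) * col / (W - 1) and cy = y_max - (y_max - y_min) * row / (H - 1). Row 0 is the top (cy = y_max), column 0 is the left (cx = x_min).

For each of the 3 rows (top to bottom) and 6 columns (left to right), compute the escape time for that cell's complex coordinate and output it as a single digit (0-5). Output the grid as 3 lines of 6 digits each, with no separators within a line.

(row=0, col=0): c = -1.7600 + 1.5000i → escape time 1
(row=0, col=1): c = -1.4140 + 1.5000i → escape time 1
(row=0, col=2): c = -1.0680 + 1.5000i → escape time 2
(row=0, col=3): c = -0.7220 + 1.5000i → escape time 2
(row=0, col=4): c = -0.3760 + 1.5000i → escape time 2
(row=0, col=5): c = -0.0300 + 1.5000i → escape time 2
(row=1, col=0): c = -1.7600 + 0.7500i → escape time 2
(row=1, col=1): c = -1.4140 + 0.7500i → escape time 3
(row=1, col=2): c = -1.0680 + 0.7500i → escape time 3
(row=1, col=3): c = -0.7220 + 0.7500i → escape time 4
(row=1, col=4): c = -0.3760 + 0.7500i → escape time 5
(row=1, col=5): c = -0.0300 + 0.7500i → escape time 5
(row=2, col=0): c = -1.7600 + 0.0000i → escape time 5
(row=2, col=1): c = -1.4140 + 0.0000i → escape time 5
(row=2, col=2): c = -1.0680 + 0.0000i → escape time 5
(row=2, col=3): c = -0.7220 + 0.0000i → escape time 5
(row=2, col=4): c = -0.3760 + 0.0000i → escape time 5
(row=2, col=5): c = -0.0300 + 0.0000i → escape time 5

Answer: 112222
233455
555555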